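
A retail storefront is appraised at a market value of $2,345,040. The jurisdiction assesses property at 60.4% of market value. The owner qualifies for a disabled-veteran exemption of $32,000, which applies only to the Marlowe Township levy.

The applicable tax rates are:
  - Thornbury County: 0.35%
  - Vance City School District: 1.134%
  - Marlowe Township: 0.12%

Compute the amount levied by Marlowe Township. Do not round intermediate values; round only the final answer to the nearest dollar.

$1,661

Assessed value = $2,345,040 × 0.604 = $1,416,404.16
Marlowe Township taxable value = $1,416,404.16 − $32,000 = $1,384,404.16
Marlowe Township levy = $1,384,404.16 × 0.0012 = $1,661.284992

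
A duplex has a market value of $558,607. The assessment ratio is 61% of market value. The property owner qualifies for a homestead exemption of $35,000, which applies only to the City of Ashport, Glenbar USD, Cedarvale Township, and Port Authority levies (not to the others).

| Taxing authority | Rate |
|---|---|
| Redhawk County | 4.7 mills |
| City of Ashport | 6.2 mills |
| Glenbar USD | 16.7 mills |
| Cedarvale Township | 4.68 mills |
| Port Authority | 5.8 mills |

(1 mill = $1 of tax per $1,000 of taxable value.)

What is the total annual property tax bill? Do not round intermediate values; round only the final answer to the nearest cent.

$11,807.47

Assessed value = $558,607 × 0.61 = $340,750.27
Redhawk County: $340,750.27 × 0.0047 = $1,601.526269
City of Ashport: ($340,750.27 − $35,000) × 0.0062 = $305,750.27 × 0.0062 = $1,895.651674
Glenbar USD: ($340,750.27 − $35,000) × 0.0167 = $305,750.27 × 0.0167 = $5,106.029509
Cedarvale Township: ($340,750.27 − $35,000) × 0.00468 = $305,750.27 × 0.00468 = $1,430.9112636
Port Authority: ($340,750.27 − $35,000) × 0.0058 = $305,750.27 × 0.0058 = $1,773.351566
Total = $11,807.4702816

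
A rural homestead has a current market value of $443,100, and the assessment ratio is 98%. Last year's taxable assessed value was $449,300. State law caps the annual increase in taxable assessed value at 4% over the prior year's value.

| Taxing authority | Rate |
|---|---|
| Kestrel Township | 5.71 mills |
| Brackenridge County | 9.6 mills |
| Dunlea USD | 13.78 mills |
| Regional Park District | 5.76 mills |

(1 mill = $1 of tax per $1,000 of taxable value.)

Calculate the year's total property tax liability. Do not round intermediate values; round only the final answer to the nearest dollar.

$15,133

Uncapped assessed value = $443,100 × 0.98 = $434,238
Cap limit = $449,300 × 1.04 = $467,272
Taxable assessed value = min($434,238, $467,272) = $434,238 (cap does not bind)
Kestrel Township: $434,238 × 0.00571 = $2,479.49898
Brackenridge County: $434,238 × 0.0096 = $4,168.6848
Dunlea USD: $434,238 × 0.01378 = $5,983.79964
Regional Park District: $434,238 × 0.00576 = $2,501.21088
Total = $15,133.1943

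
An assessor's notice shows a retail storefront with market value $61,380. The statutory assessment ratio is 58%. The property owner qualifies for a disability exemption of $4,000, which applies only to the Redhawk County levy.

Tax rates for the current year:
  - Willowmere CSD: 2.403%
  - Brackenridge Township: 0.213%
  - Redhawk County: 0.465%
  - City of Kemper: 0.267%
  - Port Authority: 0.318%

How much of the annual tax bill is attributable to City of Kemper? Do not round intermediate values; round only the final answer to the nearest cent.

Assessed value = $61,380 × 0.58 = $35,600.4
City of Kemper taxable value = $35,600.4 (exemption does not apply)
City of Kemper levy = $35,600.4 × 0.00267 = $95.053068

$95.05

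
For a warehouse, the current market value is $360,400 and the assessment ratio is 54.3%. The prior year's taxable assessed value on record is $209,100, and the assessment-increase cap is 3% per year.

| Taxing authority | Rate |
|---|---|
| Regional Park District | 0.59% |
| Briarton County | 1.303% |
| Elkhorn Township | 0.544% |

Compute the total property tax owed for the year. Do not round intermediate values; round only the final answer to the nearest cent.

$4,769.14

Uncapped assessed value = $360,400 × 0.543 = $195,697.2
Cap limit = $209,100 × 1.03 = $215,373
Taxable assessed value = min($195,697.2, $215,373) = $195,697.2 (cap does not bind)
Regional Park District: $195,697.2 × 0.0059 = $1,154.61348
Briarton County: $195,697.2 × 0.01303 = $2,549.934516
Elkhorn Township: $195,697.2 × 0.00544 = $1,064.592768
Total = $4,769.140764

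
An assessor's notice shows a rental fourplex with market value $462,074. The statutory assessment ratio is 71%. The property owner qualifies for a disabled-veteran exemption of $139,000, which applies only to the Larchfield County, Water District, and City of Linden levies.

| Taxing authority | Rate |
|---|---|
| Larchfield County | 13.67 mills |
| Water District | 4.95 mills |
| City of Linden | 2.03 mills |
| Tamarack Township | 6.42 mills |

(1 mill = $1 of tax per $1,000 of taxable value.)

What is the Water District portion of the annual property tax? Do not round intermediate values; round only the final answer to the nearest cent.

$935.91

Assessed value = $462,074 × 0.71 = $328,072.54
Water District taxable value = $328,072.54 − $139,000 = $189,072.54
Water District levy = $189,072.54 × 0.00495 = $935.909073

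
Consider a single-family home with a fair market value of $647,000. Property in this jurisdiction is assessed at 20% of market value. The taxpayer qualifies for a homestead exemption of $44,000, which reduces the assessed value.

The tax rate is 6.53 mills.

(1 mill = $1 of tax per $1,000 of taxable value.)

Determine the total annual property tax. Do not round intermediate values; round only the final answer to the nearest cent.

$557.66

Assessed value = $647,000 × 0.2 = $129,400
Taxable value = $129,400 − $44,000 = $85,400
Tax = $85,400 × 0.00653 = $557.662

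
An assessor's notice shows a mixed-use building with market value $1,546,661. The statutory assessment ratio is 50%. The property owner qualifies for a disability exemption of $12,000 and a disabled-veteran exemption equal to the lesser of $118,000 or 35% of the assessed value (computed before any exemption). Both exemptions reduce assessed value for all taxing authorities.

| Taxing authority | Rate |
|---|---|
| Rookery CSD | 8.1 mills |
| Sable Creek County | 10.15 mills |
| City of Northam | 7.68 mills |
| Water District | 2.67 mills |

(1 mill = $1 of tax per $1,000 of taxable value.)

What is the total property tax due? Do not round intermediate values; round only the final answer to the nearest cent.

$18,399.25

Assessed value = $1,546,661 × 0.5 = $773,330.5
Disabled-veteran exemption = min($118,000, 35% × $773,330.5) = min($118,000, $270,665.675) = $118,000 (dollar cap binds)
Taxable value = $773,330.5 − $12,000 − $118,000 = $643,330.5
Rookery CSD: $643,330.5 × 0.0081 = $5,210.97705
Sable Creek County: $643,330.5 × 0.01015 = $6,529.804575
City of Northam: $643,330.5 × 0.00768 = $4,940.77824
Water District: $643,330.5 × 0.00267 = $1,717.692435
Total = $18,399.2523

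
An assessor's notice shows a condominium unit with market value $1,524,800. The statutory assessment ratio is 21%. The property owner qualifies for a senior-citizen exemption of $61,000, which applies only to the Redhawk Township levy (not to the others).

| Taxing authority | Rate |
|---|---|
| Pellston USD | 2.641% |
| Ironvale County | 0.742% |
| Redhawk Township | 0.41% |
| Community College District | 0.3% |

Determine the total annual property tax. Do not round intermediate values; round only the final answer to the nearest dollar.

$12,856

Assessed value = $1,524,800 × 0.21 = $320,208
Pellston USD: $320,208 × 0.02641 = $8,456.69328
Ironvale County: $320,208 × 0.00742 = $2,375.94336
Redhawk Township: ($320,208 − $61,000) × 0.0041 = $259,208 × 0.0041 = $1,062.7528
Community College District: $320,208 × 0.003 = $960.624
Total = $12,856.01344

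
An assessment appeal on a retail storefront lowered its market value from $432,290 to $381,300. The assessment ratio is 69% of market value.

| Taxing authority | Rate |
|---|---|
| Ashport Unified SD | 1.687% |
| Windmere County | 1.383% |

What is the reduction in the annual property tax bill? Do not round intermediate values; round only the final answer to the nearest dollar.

$1,080

Old assessed value = $432,290 × 0.69 = $298,280.1
New assessed value = $381,300 × 0.69 = $263,097
Combined rate = 0.01687 + 0.01383 = 0.0307
Old tax = $298,280.1 × 0.0307 = $9,157.19907
New tax = $263,097 × 0.0307 = $8,077.0779
Reduction = $9,157.19907 − $8,077.0779 = $1,080.12117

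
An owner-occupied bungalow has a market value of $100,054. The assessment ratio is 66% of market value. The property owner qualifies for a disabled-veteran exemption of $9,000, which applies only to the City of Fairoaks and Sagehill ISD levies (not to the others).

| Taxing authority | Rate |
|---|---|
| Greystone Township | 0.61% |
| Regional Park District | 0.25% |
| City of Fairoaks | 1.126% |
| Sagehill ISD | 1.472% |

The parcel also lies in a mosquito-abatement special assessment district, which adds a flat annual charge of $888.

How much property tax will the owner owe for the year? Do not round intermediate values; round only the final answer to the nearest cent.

$2,937.69

Assessed value = $100,054 × 0.66 = $66,035.64
Greystone Township: $66,035.64 × 0.0061 = $402.817404
Regional Park District: $66,035.64 × 0.0025 = $165.0891
City of Fairoaks: ($66,035.64 − $9,000) × 0.01126 = $57,035.64 × 0.01126 = $642.2213064
Sagehill ISD: ($66,035.64 − $9,000) × 0.01472 = $57,035.64 × 0.01472 = $839.5646208
Levies subtotal = $2,049.6924312
Total = $2,049.6924312 + $888 = $2,937.6924312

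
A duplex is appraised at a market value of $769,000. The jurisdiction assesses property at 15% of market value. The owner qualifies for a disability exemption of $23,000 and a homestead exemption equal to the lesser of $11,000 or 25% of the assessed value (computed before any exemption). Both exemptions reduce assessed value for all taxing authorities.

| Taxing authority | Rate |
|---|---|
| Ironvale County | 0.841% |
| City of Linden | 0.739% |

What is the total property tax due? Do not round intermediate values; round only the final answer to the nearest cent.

$1,285.33

Assessed value = $769,000 × 0.15 = $115,350
Homestead exemption = min($11,000, 25% × $115,350) = min($11,000, $28,837.5) = $11,000 (dollar cap binds)
Taxable value = $115,350 − $23,000 − $11,000 = $81,350
Ironvale County: $81,350 × 0.00841 = $684.1535
City of Linden: $81,350 × 0.00739 = $601.1765
Total = $1,285.33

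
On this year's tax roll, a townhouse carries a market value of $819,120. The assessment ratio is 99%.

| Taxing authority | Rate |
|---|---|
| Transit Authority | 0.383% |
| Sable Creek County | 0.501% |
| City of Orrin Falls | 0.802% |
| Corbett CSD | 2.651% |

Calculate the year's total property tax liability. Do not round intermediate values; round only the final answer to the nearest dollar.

Assessed value = $819,120 × 0.99 = $810,928.8
Transit Authority: $810,928.8 × 0.00383 = $3,105.857304
Sable Creek County: $810,928.8 × 0.00501 = $4,062.753288
City of Orrin Falls: $810,928.8 × 0.00802 = $6,503.648976
Corbett CSD: $810,928.8 × 0.02651 = $21,497.722488
Total = $3,105.857304 + $4,062.753288 + $6,503.648976 + $21,497.722488 = $35,169.982056

$35,170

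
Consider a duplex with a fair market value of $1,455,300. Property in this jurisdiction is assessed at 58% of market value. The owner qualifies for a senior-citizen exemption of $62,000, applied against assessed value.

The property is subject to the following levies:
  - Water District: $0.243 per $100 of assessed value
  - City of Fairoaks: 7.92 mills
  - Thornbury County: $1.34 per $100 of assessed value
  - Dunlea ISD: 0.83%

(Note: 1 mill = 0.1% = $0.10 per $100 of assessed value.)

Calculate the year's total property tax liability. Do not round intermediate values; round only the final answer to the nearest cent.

$25,065.47

Assessed value = $1,455,300 × 0.58 = $844,074
Taxable value = $844,074 − $62,000 = $782,074
Water District: $782,074 × 0.00243 = $1,900.43982
City of Fairoaks: $782,074 × 0.00792 = $6,194.02608
Thornbury County: $782,074 × 0.0134 = $10,479.7916
Dunlea ISD: $782,074 × 0.0083 = $6,491.2142
Total = $25,065.4717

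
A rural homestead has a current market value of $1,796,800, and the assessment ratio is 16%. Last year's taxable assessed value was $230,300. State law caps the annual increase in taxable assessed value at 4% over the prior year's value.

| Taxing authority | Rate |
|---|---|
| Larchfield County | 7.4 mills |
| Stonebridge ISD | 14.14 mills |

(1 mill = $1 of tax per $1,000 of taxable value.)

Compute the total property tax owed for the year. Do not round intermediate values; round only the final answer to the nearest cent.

$5,159.09

Uncapped assessed value = $1,796,800 × 0.16 = $287,488
Cap limit = $230,300 × 1.04 = $239,512
Taxable assessed value = min($287,488, $239,512) = $239,512 (cap binds)
Larchfield County: $239,512 × 0.0074 = $1,772.3888
Stonebridge ISD: $239,512 × 0.01414 = $3,386.69968
Total = $5,159.08848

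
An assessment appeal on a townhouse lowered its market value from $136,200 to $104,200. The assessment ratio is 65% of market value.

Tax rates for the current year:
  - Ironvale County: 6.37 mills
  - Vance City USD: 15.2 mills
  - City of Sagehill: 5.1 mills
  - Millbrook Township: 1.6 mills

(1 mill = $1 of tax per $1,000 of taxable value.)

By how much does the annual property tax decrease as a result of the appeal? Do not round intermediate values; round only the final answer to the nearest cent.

$588.02

Old assessed value = $136,200 × 0.65 = $88,530
New assessed value = $104,200 × 0.65 = $67,730
Combined rate = 0.00637 + 0.0152 + 0.0051 + 0.0016 = 0.02827
Old tax = $88,530 × 0.02827 = $2,502.7431
New tax = $67,730 × 0.02827 = $1,914.7271
Reduction = $2,502.7431 − $1,914.7271 = $588.016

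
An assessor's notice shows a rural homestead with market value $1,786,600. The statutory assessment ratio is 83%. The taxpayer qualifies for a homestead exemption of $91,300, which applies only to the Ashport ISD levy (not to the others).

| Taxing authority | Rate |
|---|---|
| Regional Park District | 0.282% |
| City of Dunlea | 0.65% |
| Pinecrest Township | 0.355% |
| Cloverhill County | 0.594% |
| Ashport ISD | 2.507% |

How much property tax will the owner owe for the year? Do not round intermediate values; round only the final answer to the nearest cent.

Assessed value = $1,786,600 × 0.83 = $1,482,878
Regional Park District: $1,482,878 × 0.00282 = $4,181.71596
City of Dunlea: $1,482,878 × 0.0065 = $9,638.707
Pinecrest Township: $1,482,878 × 0.00355 = $5,264.2169
Cloverhill County: $1,482,878 × 0.00594 = $8,808.29532
Ashport ISD: ($1,482,878 − $91,300) × 0.02507 = $1,391,578 × 0.02507 = $34,886.86046
Total = $62,779.79564

$62,779.80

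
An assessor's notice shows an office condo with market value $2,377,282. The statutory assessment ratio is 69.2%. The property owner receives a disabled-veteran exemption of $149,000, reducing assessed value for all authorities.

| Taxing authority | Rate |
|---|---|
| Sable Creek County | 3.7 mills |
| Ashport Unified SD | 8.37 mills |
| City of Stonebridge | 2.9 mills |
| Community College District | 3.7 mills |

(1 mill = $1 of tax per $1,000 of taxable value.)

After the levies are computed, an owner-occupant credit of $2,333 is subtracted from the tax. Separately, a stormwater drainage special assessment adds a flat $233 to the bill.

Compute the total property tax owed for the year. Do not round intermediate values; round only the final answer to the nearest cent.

Assessed value = $2,377,282 × 0.692 = $1,645,079.144
Taxable value = $1,645,079.144 − $149,000 = $1,496,079.144
Sable Creek County: $1,496,079.144 × 0.0037 = $5,535.4928328
Ashport Unified SD: $1,496,079.144 × 0.00837 = $12,522.18243528
City of Stonebridge: $1,496,079.144 × 0.0029 = $4,338.6295176
Community College District: $1,496,079.144 × 0.0037 = $5,535.4928328
Levies subtotal = $27,931.79761848
After credit = $27,931.79761848 − $2,333 = $25,598.79761848
Total = $25,598.79761848 + $233 = $25,831.79761848

$25,831.80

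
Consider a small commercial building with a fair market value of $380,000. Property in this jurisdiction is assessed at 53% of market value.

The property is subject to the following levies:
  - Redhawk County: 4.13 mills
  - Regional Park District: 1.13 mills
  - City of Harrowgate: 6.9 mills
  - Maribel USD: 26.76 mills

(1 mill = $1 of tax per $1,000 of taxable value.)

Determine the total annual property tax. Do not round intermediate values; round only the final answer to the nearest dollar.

Assessed value = $380,000 × 0.53 = $201,400
Redhawk County: $201,400 × 0.00413 = $831.782
Regional Park District: $201,400 × 0.00113 = $227.582
City of Harrowgate: $201,400 × 0.0069 = $1,389.66
Maribel USD: $201,400 × 0.02676 = $5,389.464
Total = $831.782 + $227.582 + $1,389.66 + $5,389.464 = $7,838.488

$7,838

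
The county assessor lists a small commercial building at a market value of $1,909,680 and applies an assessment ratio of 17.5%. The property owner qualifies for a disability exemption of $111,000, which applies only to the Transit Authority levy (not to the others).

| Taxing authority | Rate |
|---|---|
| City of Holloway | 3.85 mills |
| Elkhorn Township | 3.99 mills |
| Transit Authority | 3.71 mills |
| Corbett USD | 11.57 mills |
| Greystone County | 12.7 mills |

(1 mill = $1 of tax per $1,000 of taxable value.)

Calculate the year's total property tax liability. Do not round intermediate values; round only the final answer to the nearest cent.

$11,559.02

Assessed value = $1,909,680 × 0.175 = $334,194
City of Holloway: $334,194 × 0.00385 = $1,286.6469
Elkhorn Township: $334,194 × 0.00399 = $1,333.43406
Transit Authority: ($334,194 − $111,000) × 0.00371 = $223,194 × 0.00371 = $828.04974
Corbett USD: $334,194 × 0.01157 = $3,866.62458
Greystone County: $334,194 × 0.0127 = $4,244.2638
Total = $11,559.01908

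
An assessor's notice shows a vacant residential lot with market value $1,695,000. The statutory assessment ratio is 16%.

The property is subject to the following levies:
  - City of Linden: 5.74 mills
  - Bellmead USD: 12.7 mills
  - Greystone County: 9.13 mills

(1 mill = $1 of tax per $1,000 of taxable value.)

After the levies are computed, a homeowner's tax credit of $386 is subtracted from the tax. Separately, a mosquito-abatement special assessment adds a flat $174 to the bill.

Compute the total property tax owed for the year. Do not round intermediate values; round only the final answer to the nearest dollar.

$7,265

Assessed value = $1,695,000 × 0.16 = $271,200
City of Linden: $271,200 × 0.00574 = $1,556.688
Bellmead USD: $271,200 × 0.0127 = $3,444.24
Greystone County: $271,200 × 0.00913 = $2,476.056
Levies subtotal = $7,476.984
After credit = $7,476.984 − $386 = $7,090.984
Total = $7,090.984 + $174 = $7,264.984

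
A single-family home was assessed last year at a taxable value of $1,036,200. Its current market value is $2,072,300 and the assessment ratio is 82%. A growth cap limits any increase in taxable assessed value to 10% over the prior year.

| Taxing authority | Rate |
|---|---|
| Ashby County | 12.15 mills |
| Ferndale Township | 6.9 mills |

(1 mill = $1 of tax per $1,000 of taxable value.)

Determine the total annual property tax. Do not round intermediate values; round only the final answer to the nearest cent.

Uncapped assessed value = $2,072,300 × 0.82 = $1,699,286
Cap limit = $1,036,200 × 1.1 = $1,139,820
Taxable assessed value = min($1,699,286, $1,139,820) = $1,139,820 (cap binds)
Ashby County: $1,139,820 × 0.01215 = $13,848.813
Ferndale Township: $1,139,820 × 0.0069 = $7,864.758
Total = $21,713.571

$21,713.57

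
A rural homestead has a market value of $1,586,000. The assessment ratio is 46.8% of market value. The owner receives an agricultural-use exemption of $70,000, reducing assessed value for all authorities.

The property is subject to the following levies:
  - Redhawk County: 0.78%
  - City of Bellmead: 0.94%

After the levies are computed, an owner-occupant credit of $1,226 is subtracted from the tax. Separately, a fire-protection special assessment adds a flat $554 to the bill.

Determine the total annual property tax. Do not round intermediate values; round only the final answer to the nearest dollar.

$10,891

Assessed value = $1,586,000 × 0.468 = $742,248
Taxable value = $742,248 − $70,000 = $672,248
Redhawk County: $672,248 × 0.0078 = $5,243.5344
City of Bellmead: $672,248 × 0.0094 = $6,319.1312
Levies subtotal = $11,562.6656
After credit = $11,562.6656 − $1,226 = $10,336.6656
Total = $10,336.6656 + $554 = $10,890.6656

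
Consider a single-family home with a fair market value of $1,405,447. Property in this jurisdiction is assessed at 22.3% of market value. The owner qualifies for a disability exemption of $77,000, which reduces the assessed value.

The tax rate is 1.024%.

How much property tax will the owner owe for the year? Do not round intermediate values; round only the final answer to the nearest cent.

$2,420.89

Assessed value = $1,405,447 × 0.223 = $313,414.681
Taxable value = $313,414.681 − $77,000 = $236,414.681
Tax = $236,414.681 × 0.01024 = $2,420.88633344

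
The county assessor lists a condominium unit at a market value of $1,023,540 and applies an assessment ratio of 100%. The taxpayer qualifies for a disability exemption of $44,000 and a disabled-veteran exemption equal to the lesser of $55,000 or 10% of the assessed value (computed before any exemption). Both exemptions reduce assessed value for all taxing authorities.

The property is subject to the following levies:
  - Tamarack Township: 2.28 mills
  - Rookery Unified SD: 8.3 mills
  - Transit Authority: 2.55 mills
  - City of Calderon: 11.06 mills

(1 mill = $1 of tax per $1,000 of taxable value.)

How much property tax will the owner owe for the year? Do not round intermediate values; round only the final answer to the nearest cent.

Assessed value = $1,023,540 × 1 = $1,023,540
Disabled-veteran exemption = min($55,000, 10% × $1,023,540) = min($55,000, $102,354) = $55,000 (dollar cap binds)
Taxable value = $1,023,540 − $44,000 − $55,000 = $924,540
Tamarack Township: $924,540 × 0.00228 = $2,107.9512
Rookery Unified SD: $924,540 × 0.0083 = $7,673.682
Transit Authority: $924,540 × 0.00255 = $2,357.577
City of Calderon: $924,540 × 0.01106 = $10,225.4124
Total = $22,364.6226

$22,364.62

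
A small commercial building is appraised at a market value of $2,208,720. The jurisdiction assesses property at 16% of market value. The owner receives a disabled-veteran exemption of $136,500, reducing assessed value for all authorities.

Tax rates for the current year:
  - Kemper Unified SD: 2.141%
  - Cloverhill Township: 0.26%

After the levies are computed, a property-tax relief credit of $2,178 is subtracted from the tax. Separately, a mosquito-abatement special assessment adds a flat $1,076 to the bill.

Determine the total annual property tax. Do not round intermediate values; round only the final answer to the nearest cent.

$4,105.65

Assessed value = $2,208,720 × 0.16 = $353,395.2
Taxable value = $353,395.2 − $136,500 = $216,895.2
Kemper Unified SD: $216,895.2 × 0.02141 = $4,643.726232
Cloverhill Township: $216,895.2 × 0.0026 = $563.92752
Levies subtotal = $5,207.653752
After credit = $5,207.653752 − $2,178 = $3,029.653752
Total = $3,029.653752 + $1,076 = $4,105.653752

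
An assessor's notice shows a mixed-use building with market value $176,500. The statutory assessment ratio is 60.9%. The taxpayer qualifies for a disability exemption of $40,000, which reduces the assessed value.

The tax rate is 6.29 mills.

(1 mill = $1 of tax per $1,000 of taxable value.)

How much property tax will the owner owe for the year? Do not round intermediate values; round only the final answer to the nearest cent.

$424.50

Assessed value = $176,500 × 0.609 = $107,488.5
Taxable value = $107,488.5 − $40,000 = $67,488.5
Tax = $67,488.5 × 0.00629 = $424.502665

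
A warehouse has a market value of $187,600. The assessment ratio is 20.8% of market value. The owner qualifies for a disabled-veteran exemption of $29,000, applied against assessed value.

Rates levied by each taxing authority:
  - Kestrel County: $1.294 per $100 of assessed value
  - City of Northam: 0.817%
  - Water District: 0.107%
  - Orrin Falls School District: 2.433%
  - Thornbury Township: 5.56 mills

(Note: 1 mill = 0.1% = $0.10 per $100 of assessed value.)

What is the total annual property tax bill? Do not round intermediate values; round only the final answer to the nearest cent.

$521.78

Assessed value = $187,600 × 0.208 = $39,020.8
Taxable value = $39,020.8 − $29,000 = $10,020.8
Kestrel County: $10,020.8 × 0.01294 = $129.669152
City of Northam: $10,020.8 × 0.00817 = $81.869936
Water District: $10,020.8 × 0.00107 = $10.722256
Orrin Falls School District: $10,020.8 × 0.02433 = $243.806064
Thornbury Township: $10,020.8 × 0.00556 = $55.715648
Total = $521.783056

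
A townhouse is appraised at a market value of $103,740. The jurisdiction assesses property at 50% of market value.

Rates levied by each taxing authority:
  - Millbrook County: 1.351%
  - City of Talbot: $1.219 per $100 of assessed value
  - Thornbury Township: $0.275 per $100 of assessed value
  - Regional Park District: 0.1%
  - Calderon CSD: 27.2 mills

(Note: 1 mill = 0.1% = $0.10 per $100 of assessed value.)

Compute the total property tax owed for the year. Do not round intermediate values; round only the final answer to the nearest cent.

Assessed value = $103,740 × 0.5 = $51,870
Millbrook County: $51,870 × 0.01351 = $700.7637
City of Talbot: $51,870 × 0.01219 = $632.2953
Thornbury Township: $51,870 × 0.00275 = $142.6425
Regional Park District: $51,870 × 0.001 = $51.87
Calderon CSD: $51,870 × 0.0272 = $1,410.864
Total = $2,938.4355

$2,938.44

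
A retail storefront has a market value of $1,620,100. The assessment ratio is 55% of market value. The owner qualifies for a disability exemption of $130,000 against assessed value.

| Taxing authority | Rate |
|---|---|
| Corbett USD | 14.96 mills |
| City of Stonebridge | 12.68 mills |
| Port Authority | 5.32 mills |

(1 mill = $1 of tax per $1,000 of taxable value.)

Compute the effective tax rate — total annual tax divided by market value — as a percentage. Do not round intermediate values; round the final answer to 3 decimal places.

1.548%

Assessed value = $1,620,100 × 0.55 = $891,055
Taxable value = $891,055 − $130,000 = $761,055
Corbett USD: $761,055 × 0.01496 = $11,385.3828
City of Stonebridge: $761,055 × 0.01268 = $9,650.1774
Port Authority: $761,055 × 0.00532 = $4,048.8126
Total tax = $25,084.3728
Effective rate = $25,084.3728 ÷ $1,620,100 = 1.548% of market value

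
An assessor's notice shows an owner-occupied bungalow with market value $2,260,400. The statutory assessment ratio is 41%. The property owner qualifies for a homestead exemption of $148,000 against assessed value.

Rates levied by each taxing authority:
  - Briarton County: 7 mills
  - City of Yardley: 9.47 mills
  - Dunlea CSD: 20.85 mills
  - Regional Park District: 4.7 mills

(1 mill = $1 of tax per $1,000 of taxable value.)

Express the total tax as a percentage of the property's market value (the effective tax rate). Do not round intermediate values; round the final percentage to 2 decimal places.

1.45%

Assessed value = $2,260,400 × 0.41 = $926,764
Taxable value = $926,764 − $148,000 = $778,764
Briarton County: $778,764 × 0.007 = $5,451.348
City of Yardley: $778,764 × 0.00947 = $7,374.89508
Dunlea CSD: $778,764 × 0.02085 = $16,237.2294
Regional Park District: $778,764 × 0.0047 = $3,660.1908
Total tax = $32,723.66328
Effective rate = $32,723.66328 ÷ $2,260,400 = 1.45% of market value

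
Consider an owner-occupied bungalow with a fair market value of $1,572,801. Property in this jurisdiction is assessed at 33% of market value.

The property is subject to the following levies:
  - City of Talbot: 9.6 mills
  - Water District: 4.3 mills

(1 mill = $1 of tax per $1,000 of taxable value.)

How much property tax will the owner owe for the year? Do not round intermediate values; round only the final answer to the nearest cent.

$7,214.44

Assessed value = $1,572,801 × 0.33 = $519,024.33
City of Talbot: $519,024.33 × 0.0096 = $4,982.633568
Water District: $519,024.33 × 0.0043 = $2,231.804619
Total = $4,982.633568 + $2,231.804619 = $7,214.438187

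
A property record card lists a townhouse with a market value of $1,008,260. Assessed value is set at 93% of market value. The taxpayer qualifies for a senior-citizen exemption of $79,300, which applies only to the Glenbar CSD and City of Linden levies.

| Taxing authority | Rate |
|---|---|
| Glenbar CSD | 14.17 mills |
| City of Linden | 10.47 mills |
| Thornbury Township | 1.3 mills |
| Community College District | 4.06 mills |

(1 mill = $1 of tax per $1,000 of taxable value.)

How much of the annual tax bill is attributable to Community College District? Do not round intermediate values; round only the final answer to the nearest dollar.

$3,807

Assessed value = $1,008,260 × 0.93 = $937,681.8
Community College District taxable value = $937,681.8 (exemption does not apply)
Community College District levy = $937,681.8 × 0.00406 = $3,806.988108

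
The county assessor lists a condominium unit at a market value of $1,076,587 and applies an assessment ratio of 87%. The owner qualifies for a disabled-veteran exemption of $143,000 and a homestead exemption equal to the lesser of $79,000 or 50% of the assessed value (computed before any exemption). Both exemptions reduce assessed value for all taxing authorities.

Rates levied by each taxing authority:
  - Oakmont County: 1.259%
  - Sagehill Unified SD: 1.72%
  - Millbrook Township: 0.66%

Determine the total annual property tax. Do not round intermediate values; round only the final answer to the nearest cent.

$26,005.41

Assessed value = $1,076,587 × 0.87 = $936,630.69
Homestead exemption = min($79,000, 50% × $936,630.69) = min($79,000, $468,315.345) = $79,000 (dollar cap binds)
Taxable value = $936,630.69 − $143,000 − $79,000 = $714,630.69
Oakmont County: $714,630.69 × 0.01259 = $8,997.2003871
Sagehill Unified SD: $714,630.69 × 0.0172 = $12,291.647868
Millbrook Township: $714,630.69 × 0.0066 = $4,716.562554
Total = $26,005.4108091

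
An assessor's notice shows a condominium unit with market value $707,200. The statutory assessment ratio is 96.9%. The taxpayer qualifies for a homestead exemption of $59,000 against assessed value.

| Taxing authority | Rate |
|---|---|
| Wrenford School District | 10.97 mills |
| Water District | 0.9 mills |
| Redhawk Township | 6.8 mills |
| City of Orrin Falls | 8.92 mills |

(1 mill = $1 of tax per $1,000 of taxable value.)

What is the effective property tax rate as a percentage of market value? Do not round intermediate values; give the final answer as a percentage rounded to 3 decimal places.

2.443%

Assessed value = $707,200 × 0.969 = $685,276.8
Taxable value = $685,276.8 − $59,000 = $626,276.8
Wrenford School District: $626,276.8 × 0.01097 = $6,870.256496
Water District: $626,276.8 × 0.0009 = $563.64912
Redhawk Township: $626,276.8 × 0.0068 = $4,258.68224
City of Orrin Falls: $626,276.8 × 0.00892 = $5,586.389056
Total tax = $17,278.976912
Effective rate = $17,278.976912 ÷ $707,200 = 2.443% of market value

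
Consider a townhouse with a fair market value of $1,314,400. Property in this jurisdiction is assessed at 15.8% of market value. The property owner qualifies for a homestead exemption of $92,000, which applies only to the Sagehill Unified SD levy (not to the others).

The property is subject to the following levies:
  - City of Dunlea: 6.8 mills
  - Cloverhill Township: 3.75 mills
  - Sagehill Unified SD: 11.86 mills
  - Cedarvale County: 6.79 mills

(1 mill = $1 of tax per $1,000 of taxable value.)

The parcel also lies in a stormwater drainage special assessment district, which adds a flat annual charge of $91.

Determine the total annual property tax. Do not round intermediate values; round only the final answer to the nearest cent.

$5,064.00

Assessed value = $1,314,400 × 0.158 = $207,675.2
City of Dunlea: $207,675.2 × 0.0068 = $1,412.19136
Cloverhill Township: $207,675.2 × 0.00375 = $778.782
Sagehill Unified SD: ($207,675.2 − $92,000) × 0.01186 = $115,675.2 × 0.01186 = $1,371.907872
Cedarvale County: $207,675.2 × 0.00679 = $1,410.114608
Levies subtotal = $4,972.99584
Total = $4,972.99584 + $91 = $5,063.99584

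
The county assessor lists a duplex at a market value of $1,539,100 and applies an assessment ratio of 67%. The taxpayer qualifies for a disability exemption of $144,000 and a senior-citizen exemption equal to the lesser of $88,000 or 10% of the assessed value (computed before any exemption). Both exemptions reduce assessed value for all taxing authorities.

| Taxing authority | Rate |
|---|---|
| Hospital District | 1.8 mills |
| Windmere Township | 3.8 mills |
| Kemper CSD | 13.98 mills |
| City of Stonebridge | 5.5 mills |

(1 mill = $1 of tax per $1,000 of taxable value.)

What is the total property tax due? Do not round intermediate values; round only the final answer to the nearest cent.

Assessed value = $1,539,100 × 0.67 = $1,031,197
Senior-citizen exemption = min($88,000, 10% × $1,031,197) = min($88,000, $103,119.7) = $88,000 (dollar cap binds)
Taxable value = $1,031,197 − $144,000 − $88,000 = $799,197
Hospital District: $799,197 × 0.0018 = $1,438.5546
Windmere Township: $799,197 × 0.0038 = $3,036.9486
Kemper CSD: $799,197 × 0.01398 = $11,172.77406
City of Stonebridge: $799,197 × 0.0055 = $4,395.5835
Total = $20,043.86076

$20,043.86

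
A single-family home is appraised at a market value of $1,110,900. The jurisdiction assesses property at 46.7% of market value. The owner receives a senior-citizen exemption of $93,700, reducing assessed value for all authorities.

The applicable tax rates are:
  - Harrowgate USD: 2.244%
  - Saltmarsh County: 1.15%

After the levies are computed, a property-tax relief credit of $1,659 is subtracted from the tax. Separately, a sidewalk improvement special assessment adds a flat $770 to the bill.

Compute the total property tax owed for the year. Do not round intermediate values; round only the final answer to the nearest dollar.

$13,539

Assessed value = $1,110,900 × 0.467 = $518,790.3
Taxable value = $518,790.3 − $93,700 = $425,090.3
Harrowgate USD: $425,090.3 × 0.02244 = $9,539.026332
Saltmarsh County: $425,090.3 × 0.0115 = $4,888.53845
Levies subtotal = $14,427.564782
After credit = $14,427.564782 − $1,659 = $12,768.564782
Total = $12,768.564782 + $770 = $13,538.564782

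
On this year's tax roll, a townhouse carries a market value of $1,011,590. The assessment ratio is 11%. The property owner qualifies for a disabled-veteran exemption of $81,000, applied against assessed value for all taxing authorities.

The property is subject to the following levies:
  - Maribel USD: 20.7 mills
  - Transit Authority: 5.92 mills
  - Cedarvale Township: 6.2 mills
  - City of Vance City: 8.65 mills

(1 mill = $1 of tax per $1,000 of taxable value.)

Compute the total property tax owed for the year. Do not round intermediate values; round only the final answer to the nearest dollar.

$1,256

Assessed value = $1,011,590 × 0.11 = $111,274.9
Taxable value = $111,274.9 − $81,000 = $30,274.9
Maribel USD: $30,274.9 × 0.0207 = $626.69043
Transit Authority: $30,274.9 × 0.00592 = $179.227408
Cedarvale Township: $30,274.9 × 0.0062 = $187.70438
City of Vance City: $30,274.9 × 0.00865 = $261.877885
Total = $626.69043 + $179.227408 + $187.70438 + $261.877885 = $1,255.500103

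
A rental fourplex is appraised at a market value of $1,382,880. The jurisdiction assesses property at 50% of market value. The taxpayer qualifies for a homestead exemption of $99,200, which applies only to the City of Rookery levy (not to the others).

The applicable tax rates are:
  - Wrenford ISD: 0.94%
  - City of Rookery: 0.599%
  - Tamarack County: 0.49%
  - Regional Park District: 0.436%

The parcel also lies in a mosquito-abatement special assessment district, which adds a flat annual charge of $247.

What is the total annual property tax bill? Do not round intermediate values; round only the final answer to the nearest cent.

$16,696.79

Assessed value = $1,382,880 × 0.5 = $691,440
Wrenford ISD: $691,440 × 0.0094 = $6,499.536
City of Rookery: ($691,440 − $99,200) × 0.00599 = $592,240 × 0.00599 = $3,547.5176
Tamarack County: $691,440 × 0.0049 = $3,388.056
Regional Park District: $691,440 × 0.00436 = $3,014.6784
Levies subtotal = $16,449.788
Total = $16,449.788 + $247 = $16,696.788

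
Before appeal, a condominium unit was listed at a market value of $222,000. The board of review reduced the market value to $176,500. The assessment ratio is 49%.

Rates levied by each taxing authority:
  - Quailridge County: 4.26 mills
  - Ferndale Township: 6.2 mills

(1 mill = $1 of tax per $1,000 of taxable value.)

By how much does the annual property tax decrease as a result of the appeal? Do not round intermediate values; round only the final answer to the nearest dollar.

Old assessed value = $222,000 × 0.49 = $108,780
New assessed value = $176,500 × 0.49 = $86,485
Combined rate = 0.00426 + 0.0062 = 0.01046
Old tax = $108,780 × 0.01046 = $1,137.8388
New tax = $86,485 × 0.01046 = $904.6331
Reduction = $1,137.8388 − $904.6331 = $233.2057

$233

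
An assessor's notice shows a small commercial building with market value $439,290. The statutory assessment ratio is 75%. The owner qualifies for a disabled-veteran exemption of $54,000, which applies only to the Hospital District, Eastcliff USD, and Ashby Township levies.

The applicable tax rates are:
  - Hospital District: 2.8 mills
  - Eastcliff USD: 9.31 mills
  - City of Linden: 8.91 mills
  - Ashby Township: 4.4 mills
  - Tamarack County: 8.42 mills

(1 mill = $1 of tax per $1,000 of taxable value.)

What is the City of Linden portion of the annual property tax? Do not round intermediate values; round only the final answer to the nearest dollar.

Assessed value = $439,290 × 0.75 = $329,467.5
City of Linden taxable value = $329,467.5 (exemption does not apply)
City of Linden levy = $329,467.5 × 0.00891 = $2,935.555425

$2,936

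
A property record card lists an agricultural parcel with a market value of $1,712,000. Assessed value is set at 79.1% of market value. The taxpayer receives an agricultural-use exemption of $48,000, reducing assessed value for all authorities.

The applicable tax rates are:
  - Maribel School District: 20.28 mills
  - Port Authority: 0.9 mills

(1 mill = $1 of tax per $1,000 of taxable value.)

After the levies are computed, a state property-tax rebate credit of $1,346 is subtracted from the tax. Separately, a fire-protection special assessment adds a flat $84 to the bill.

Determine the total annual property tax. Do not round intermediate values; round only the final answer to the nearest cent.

$26,403.15

Assessed value = $1,712,000 × 0.791 = $1,354,192
Taxable value = $1,354,192 − $48,000 = $1,306,192
Maribel School District: $1,306,192 × 0.02028 = $26,489.57376
Port Authority: $1,306,192 × 0.0009 = $1,175.5728
Levies subtotal = $27,665.14656
After credit = $27,665.14656 − $1,346 = $26,319.14656
Total = $26,319.14656 + $84 = $26,403.14656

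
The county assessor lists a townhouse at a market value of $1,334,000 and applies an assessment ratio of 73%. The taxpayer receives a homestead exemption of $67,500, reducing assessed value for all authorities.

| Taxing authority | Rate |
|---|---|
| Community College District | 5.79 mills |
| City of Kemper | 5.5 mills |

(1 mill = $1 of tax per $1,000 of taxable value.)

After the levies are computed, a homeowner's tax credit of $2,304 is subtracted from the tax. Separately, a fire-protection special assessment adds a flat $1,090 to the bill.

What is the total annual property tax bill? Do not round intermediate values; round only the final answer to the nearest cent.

$9,018.35

Assessed value = $1,334,000 × 0.73 = $973,820
Taxable value = $973,820 − $67,500 = $906,320
Community College District: $906,320 × 0.00579 = $5,247.5928
City of Kemper: $906,320 × 0.0055 = $4,984.76
Levies subtotal = $10,232.3528
After credit = $10,232.3528 − $2,304 = $7,928.3528
Total = $7,928.3528 + $1,090 = $9,018.3528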